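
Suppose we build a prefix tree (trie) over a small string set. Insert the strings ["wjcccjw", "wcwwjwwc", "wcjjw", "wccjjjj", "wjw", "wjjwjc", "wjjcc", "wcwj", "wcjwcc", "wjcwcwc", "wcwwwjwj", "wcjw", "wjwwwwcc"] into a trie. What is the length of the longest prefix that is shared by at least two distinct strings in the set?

The deepest shared node is where two words last agree before diverging.
e.g. "wcjw" and "wcjwcc" share the prefix "wcjw" of length 4; no pair shares a longer one.
Longest shared-prefix length: 4

4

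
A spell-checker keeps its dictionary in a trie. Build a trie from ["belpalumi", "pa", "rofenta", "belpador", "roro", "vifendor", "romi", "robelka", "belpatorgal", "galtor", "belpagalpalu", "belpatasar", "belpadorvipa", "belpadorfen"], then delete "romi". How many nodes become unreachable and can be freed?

2

After clearing the end-marker at "romi", prune upward until reaching a node still needed by another word.
The suffix "mi" (2 nodes) is used only by "romi"; the node for "ro" still has the child "f", so pruning stops there.
Nodes removed: 2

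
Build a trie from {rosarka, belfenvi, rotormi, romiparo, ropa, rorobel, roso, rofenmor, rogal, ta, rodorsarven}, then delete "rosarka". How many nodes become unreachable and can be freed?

4

Walk "rosarka" from the leaf back toward the root, removing each node that no remaining word uses.
The suffix "arka" (4 nodes) is used only by "rosarka"; the node for "ros" still has the child "o", so pruning stops there.
Nodes removed: 4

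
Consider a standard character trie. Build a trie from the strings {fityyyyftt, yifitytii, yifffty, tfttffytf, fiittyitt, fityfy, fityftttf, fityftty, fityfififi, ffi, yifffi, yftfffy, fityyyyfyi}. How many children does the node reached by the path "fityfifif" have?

The children of the "fityfifif" node are the distinct next characters among strings starting with "fityfifif".
Characters that immediately follow "fityfifif" among the stored strings: {i}.
That node has 1 child edge.

1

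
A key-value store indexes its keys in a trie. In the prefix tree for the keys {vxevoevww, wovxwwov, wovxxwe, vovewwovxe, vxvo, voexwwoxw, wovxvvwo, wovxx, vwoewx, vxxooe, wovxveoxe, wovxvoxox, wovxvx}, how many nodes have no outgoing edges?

A leaf is a node with no children — equivalently, the end of a word that is not a proper prefix of any other stored word.
Those words: "voexwwoxw", "vovewwovxe", "vwoewx", "vxevoevww", "vxvo", "vxxooe", "wovxveoxe", "wovxvoxox", "wovxvvwo", "wovxvx", "wovxwwov", "wovxxwe"
Leaf count: 12

12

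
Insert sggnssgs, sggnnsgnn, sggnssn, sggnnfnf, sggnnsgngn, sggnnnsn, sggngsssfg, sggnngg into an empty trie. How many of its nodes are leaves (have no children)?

A leaf is a node with no children — equivalently, the end of a word that is not a proper prefix of any other stored word.
Those words: "sggngsssfg", "sggnnfnf", "sggnngg", "sggnnnsn", "sggnnsgngn", "sggnnsgnn", "sggnssgs", "sggnssn"
Leaf count: 8

8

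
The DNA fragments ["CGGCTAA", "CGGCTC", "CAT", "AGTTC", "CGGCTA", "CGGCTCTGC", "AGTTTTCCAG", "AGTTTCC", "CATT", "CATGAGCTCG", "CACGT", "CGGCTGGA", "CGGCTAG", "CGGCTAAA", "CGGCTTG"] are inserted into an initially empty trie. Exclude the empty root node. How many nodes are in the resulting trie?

Trace insertions, counting only characters that open a new branch:
  "CGGCTAA" → 7 new (C, G, G, C, T, A, A)
  "CGGCTC" → prefix "CGGCT" already present; 1 new (C)
  "CAT" → prefix "C" already present; 2 new (A, T)
  "AGTTC" → 5 new (A, G, T, T, C)
  "CGGCTA" → prefix "CGGCTA" already present; 0 new (none)
  "CGGCTCTGC" → prefix "CGGCTC" already present; 3 new (T, G, C)
  "AGTTTTCCAG" → prefix "AGTT" already present; 6 new (T, T, C, C, A, G)
  "AGTTTCC" → prefix "AGTTT" already present; 2 new (C, C)
  "CATT" → prefix "CAT" already present; 1 new (T)
  "CATGAGCTCG" → prefix "CAT" already present; 7 new (G, A, G, C, T, C, G)
  "CACGT" → prefix "CA" already present; 3 new (C, G, T)
  "CGGCTGGA" → prefix "CGGCT" already present; 3 new (G, G, A)
  "CGGCTAG" → prefix "CGGCTA" already present; 1 new (G)
  "CGGCTAAA" → prefix "CGGCTAA" already present; 1 new (A)
  "CGGCTTG" → prefix "CGGCT" already present; 2 new (T, G)
Total nodes = 7 + 1 + 2 + 5 + 0 + 3 + 6 + 2 + 1 + 7 + 3 + 3 + 1 + 1 + 2 = 44

44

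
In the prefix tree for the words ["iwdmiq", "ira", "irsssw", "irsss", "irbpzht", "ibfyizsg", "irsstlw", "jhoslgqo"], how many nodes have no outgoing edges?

Leaves are exactly the stored words that no other stored word extends.
Those words: "ibfyizsg", "ira", "irbpzht", "irsssw", "irsstlw", "iwdmiq", "jhoslgqo"
Leaf count: 7

7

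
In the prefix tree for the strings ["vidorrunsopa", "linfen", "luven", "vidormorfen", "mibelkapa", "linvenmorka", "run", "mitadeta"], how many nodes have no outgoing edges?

8

A leaf is a node with no children — equivalently, the end of a word that is not a proper prefix of any other stored word.
Those words: "linfen", "linvenmorka", "luven", "mibelkapa", "mitadeta", "run", "vidormorfen", "vidorrunsopa"
Leaf count: 8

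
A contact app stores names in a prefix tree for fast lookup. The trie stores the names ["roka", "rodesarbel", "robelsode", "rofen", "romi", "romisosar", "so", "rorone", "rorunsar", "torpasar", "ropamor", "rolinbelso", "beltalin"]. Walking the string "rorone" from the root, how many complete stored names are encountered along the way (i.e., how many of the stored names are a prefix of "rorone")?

Walk "rorone" from the root; an end-of-word marker is hit whenever a stored word is a prefix of "rorone".
Prefixes of the query that are stored words: "rorone"
Count: 1

1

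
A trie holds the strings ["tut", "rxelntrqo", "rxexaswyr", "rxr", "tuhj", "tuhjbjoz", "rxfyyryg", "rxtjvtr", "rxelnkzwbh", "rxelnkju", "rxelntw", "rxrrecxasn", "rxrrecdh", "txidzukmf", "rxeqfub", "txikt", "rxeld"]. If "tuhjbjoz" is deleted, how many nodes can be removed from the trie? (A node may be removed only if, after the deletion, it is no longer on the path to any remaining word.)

4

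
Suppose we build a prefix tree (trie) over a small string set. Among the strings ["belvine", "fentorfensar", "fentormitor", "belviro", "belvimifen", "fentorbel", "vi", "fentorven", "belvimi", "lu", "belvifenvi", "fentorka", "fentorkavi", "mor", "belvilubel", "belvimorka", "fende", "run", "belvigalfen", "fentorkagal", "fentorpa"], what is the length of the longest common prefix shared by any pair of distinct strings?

8

Equivalently: take the maximum, over all pairs, of their longest common prefix length.
e.g. "fentorka" and "fentorkagal" share the prefix "fentorka" of length 8; no pair shares a longer one.
Longest shared-prefix length: 8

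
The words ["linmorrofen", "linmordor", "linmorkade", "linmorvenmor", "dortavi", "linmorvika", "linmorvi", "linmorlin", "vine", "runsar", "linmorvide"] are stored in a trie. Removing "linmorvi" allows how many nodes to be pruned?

After clearing the end-marker at "linmorvi", prune upward until reaching a node still needed by another word.
Every node on "linmorvi" is still needed (e.g. by "linmorvika"), so nothing is freed.
Nodes removed: 0

0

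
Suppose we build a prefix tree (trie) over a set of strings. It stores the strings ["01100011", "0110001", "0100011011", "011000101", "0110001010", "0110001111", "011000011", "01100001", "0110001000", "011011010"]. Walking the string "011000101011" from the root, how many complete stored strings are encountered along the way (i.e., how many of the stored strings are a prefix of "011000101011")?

3

Traverse "011000101011" character by character; count nodes along the way that are marked as word ends.
Prefixes of the query that are stored words: "0110001", "011000101", "0110001010"
Count: 3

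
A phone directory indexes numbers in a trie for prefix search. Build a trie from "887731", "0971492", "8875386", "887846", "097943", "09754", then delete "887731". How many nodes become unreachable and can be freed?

After clearing the end-marker at "887731", prune upward until reaching a node still needed by another word.
The suffix "731" (3 nodes) is used only by "887731"; the node for "887" still has the child "5", so pruning stops there.
Nodes removed: 3

3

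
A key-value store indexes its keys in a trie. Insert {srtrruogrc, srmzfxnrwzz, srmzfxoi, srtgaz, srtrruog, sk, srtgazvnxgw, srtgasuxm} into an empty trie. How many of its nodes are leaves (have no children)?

A leaf is a node with no children — equivalently, the end of a word that is not a proper prefix of any other stored word.
Those words: "sk", "srmzfxnrwzz", "srmzfxoi", "srtgasuxm", "srtgazvnxgw", "srtrruogrc"
Leaf count: 6

6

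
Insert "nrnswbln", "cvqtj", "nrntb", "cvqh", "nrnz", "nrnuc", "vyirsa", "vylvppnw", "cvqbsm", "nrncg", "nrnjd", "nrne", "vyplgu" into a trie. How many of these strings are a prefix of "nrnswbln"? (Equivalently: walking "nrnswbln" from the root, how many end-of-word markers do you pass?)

Walk "nrnswbln" from the root; an end-of-word marker is hit whenever a stored word is a prefix of "nrnswbln".
Prefixes of the query that are stored words: "nrnswbln"
Count: 1

1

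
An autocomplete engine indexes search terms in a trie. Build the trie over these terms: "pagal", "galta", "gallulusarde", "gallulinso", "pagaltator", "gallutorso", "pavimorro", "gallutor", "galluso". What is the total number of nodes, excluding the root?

42

Count nodes per top-level branch (shared prefixes stored once):
  'g'-branch (gallulinso, gallulusarde, galluso, gallutor, gallutorso, galta): 25 nodes
  'p'-branch (pagal, pagaltator, pavimorro): 17 nodes
Sum: 42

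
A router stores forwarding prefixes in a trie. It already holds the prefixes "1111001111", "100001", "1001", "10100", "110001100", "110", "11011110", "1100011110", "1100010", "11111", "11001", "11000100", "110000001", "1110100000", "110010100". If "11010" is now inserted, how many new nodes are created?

1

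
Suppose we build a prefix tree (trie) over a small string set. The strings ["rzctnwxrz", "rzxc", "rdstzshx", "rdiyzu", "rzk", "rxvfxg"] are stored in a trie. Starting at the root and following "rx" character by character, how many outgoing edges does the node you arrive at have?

1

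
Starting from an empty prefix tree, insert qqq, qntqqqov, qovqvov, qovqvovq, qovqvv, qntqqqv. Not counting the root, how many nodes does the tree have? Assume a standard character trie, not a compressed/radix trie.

Count nodes per top-level branch (shared prefixes stored once):
  'q'-branch (qntqqqov, qntqqqv, qovqvov, qovqvovq, qovqvv, qqq): 19 nodes
Sum: 19

19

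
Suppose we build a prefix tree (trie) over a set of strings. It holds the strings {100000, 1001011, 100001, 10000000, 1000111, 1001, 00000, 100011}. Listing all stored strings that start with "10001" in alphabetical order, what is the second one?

1000111

Words with prefix "10001", in lexicographic order: "100011", "1000111"
The 2nd is 1000111.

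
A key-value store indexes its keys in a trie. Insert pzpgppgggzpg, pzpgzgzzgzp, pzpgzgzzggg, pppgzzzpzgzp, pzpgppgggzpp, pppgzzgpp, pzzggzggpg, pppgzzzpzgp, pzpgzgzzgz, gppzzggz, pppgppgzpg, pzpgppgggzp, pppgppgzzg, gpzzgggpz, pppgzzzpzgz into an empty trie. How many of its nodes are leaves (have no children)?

12

Leaves are exactly the stored words that no other stored word extends.
Those words: "gppzzggz", "gpzzgggpz", "pppgppgzpg", "pppgppgzzg", "pppgzzgpp", "pppgzzzpzgp", "pppgzzzpzgzp", "pzpgppgggzpg", "pzpgppgggzpp", "pzpgzgzzggg", "pzpgzgzzgzp", "pzzggzggpg"
Leaf count: 12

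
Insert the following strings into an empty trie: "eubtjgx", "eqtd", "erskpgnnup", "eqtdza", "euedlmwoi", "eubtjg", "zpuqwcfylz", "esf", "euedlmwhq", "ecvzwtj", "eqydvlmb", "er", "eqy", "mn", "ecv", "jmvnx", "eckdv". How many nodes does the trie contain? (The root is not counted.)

Insert word by word; a character creates a node only if that edge doesn't already exist:
  "eubtjgx" → 7 new (e, u, b, t, j, g, x)
  "eqtd" → prefix "e" already present; 3 new (q, t, d)
  "erskpgnnup" → prefix "e" already present; 9 new (r, s, k, p, g, n, n, u, p)
  "eqtdza" → prefix "eqtd" already present; 2 new (z, a)
  "euedlmwoi" → prefix "eu" already present; 7 new (e, d, l, m, w, o, i)
  "eubtjg" → prefix "eubtjg" already present; 0 new (none)
  "zpuqwcfylz" → 10 new (z, p, u, q, w, c, f, y, l, z)
  "esf" → prefix "e" already present; 2 new (s, f)
  "euedlmwhq" → prefix "euedlmw" already present; 2 new (h, q)
  "ecvzwtj" → prefix "e" already present; 6 new (c, v, z, w, t, j)
  "eqydvlmb" → prefix "eq" already present; 6 new (y, d, v, l, m, b)
  "er" → prefix "er" already present; 0 new (none)
  "eqy" → prefix "eqy" already present; 0 new (none)
  "mn" → 2 new (m, n)
  "ecv" → prefix "ecv" already present; 0 new (none)
  "jmvnx" → 5 new (j, m, v, n, x)
  "eckdv" → prefix "ec" already present; 3 new (k, d, v)
Total nodes = 7 + 3 + 9 + 2 + 7 + 0 + 10 + 2 + 2 + 6 + 6 + 0 + 0 + 2 + 0 + 5 + 3 = 64

64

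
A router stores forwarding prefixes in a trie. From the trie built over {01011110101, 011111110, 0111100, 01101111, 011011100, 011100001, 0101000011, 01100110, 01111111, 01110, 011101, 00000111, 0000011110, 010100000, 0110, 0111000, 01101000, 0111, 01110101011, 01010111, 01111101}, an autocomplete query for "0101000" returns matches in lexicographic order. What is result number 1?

DFS of the "0101000" subtree visits, in order: "010100000", "0101000011"
The 1st is 010100000.

010100000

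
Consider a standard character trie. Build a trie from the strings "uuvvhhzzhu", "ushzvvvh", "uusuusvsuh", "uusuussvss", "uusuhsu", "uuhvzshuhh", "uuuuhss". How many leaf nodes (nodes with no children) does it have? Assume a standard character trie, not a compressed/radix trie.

A leaf is a node with no children — equivalently, the end of a word that is not a proper prefix of any other stored word.
Those words: "ushzvvvh", "uuhvzshuhh", "uusuhsu", "uusuussvss", "uusuusvsuh", "uuuuhss", "uuvvhhzzhu"
Leaf count: 7

7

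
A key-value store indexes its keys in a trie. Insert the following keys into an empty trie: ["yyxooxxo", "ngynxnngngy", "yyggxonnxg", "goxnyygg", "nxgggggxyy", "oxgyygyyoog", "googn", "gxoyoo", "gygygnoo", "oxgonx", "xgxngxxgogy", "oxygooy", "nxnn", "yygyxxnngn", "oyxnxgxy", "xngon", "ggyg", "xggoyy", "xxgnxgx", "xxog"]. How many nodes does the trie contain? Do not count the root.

Trace insertions, counting only characters that open a new branch:
  "yyxooxxo" → 8 new (y, y, x, o, o, x, x, o)
  "ngynxnngngy" → 11 new (n, g, y, n, x, n, n, g, n, g, y)
  "yyggxonnxg" → prefix "yy" already present; 8 new (g, g, x, o, n, n, x, g)
  "goxnyygg" → 8 new (g, o, x, n, y, y, g, g)
  "nxgggggxyy" → prefix "n" already present; 9 new (x, g, g, g, g, g, x, y, y)
  "oxgyygyyoog" → 11 new (o, x, g, y, y, g, y, y, o, o, g)
  "googn" → prefix "go" already present; 3 new (o, g, n)
  "gxoyoo" → prefix "g" already present; 5 new (x, o, y, o, o)
  "gygygnoo" → prefix "g" already present; 7 new (y, g, y, g, n, o, o)
  "oxgonx" → prefix "oxg" already present; 3 new (o, n, x)
  "xgxngxxgogy" → 11 new (x, g, x, n, g, x, x, g, o, g, y)
  "oxygooy" → prefix "ox" already present; 5 new (y, g, o, o, y)
  "nxnn" → prefix "nx" already present; 2 new (n, n)
  "yygyxxnngn" → prefix "yyg" already present; 7 new (y, x, x, n, n, g, n)
  "oyxnxgxy" → prefix "o" already present; 7 new (y, x, n, x, g, x, y)
  "xngon" → prefix "x" already present; 4 new (n, g, o, n)
  "ggyg" → prefix "g" already present; 3 new (g, y, g)
  "xggoyy" → prefix "xg" already present; 4 new (g, o, y, y)
  "xxgnxgx" → prefix "x" already present; 6 new (x, g, n, x, g, x)
  "xxog" → prefix "xx" already present; 2 new (o, g)
Total nodes = 8 + 11 + 8 + 8 + 9 + 11 + 3 + 5 + 7 + 3 + 11 + 5 + 2 + 7 + 7 + 4 + 3 + 4 + 6 + 2 = 124

124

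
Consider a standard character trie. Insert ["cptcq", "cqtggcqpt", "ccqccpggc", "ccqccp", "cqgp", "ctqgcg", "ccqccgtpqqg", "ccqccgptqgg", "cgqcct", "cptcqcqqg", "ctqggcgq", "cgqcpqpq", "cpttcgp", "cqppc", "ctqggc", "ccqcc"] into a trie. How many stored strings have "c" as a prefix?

16

Traverse to the node for "c", then collect every word in that subtree.
Words under "c": ccqcc, ccqccgptqgg, ccqccgtpqqg, ccqccp, ccqccpggc, cgqcct, cgqcpqpq, cptcq, cptcqcqqg, cpttcgp, cqgp, cqppc, cqtggcqpt, ctqgcg, ctqggc, ctqggcgq
Count: 16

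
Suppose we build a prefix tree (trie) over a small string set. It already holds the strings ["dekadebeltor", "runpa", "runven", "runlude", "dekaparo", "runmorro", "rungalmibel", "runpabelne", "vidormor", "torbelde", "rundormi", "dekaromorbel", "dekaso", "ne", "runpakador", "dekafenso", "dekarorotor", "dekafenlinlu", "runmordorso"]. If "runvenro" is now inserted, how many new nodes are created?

2

Walking "runvenro" from the root, the first 6 characters ("runven") follow existing edges; "r" is the first miss.
New nodes needed: |"runvenro"| − 6 = 8 − 6 = 2.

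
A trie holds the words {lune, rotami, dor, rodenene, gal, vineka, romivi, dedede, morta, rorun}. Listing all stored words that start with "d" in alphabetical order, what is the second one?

dor

Filter for "d…" and sort: "dedede", "dor"
The 2nd is dor.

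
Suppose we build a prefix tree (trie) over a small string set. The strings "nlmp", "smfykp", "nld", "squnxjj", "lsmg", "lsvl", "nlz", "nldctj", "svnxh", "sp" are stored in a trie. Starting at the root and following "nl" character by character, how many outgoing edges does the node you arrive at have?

3

Walk "nl" from the root, arriving at one node.
Characters that immediately follow "nl" among the stored strings: {d, m, z}.
That node has 3 child edges.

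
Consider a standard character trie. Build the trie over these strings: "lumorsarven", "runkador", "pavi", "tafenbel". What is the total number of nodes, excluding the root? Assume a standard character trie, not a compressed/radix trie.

31

Trie structure (* marks end of a word):
(root)
├─ l
│  └─ u
│     └─ m
│        └─ o
│           └─ r
│              └─ s
│                 └─ a
│                    └─ r
│                       └─ v
│                          └─ e
│                             └─ n *
├─ p
│  └─ a
│     └─ v
│        └─ i *
├─ r
│  └─ u
│     └─ n
│        └─ k
│           └─ a
│              └─ d
│                 └─ o
│                    └─ r *
└─ t
   └─ a
      └─ f
         └─ e
            └─ n
               └─ b
                  └─ e
                     └─ l *
Counting every labelled node above: 31.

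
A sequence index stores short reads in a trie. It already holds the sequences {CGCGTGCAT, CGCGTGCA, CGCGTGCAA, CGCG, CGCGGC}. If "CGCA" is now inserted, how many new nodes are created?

"CGC" is already a path in the trie; the remaining "A" must be added.
So 4 − 3 = 1 new nodes.

1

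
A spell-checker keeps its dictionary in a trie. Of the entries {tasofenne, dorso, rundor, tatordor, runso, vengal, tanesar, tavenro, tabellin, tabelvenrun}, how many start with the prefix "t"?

6

Walk to "t"; the words in its subtree are exactly those with that prefix.
Matches: "tabellin", "tabelvenrun", "tanesar", "tasofenne", "tatordor", "tavenro"
Count: 6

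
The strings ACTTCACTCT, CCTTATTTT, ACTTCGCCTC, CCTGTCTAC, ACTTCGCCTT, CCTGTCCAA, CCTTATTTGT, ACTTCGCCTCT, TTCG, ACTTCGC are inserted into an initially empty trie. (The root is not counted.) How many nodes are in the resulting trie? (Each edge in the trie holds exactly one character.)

41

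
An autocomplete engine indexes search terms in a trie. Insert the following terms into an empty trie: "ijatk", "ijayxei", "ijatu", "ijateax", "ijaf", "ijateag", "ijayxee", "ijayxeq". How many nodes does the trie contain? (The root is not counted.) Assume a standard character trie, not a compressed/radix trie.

Insert word by word; a character creates a node only if that edge doesn't already exist:
  "ijatk" → 5 new (i, j, a, t, k)
  "ijayxei" → prefix "ija" already present; 4 new (y, x, e, i)
  "ijatu" → prefix "ijat" already present; 1 new (u)
  "ijateax" → prefix "ijat" already present; 3 new (e, a, x)
  "ijaf" → prefix "ija" already present; 1 new (f)
  "ijateag" → prefix "ijatea" already present; 1 new (g)
  "ijayxee" → prefix "ijayxe" already present; 1 new (e)
  "ijayxeq" → prefix "ijayxe" already present; 1 new (q)
Total nodes = 5 + 4 + 1 + 3 + 1 + 1 + 1 + 1 = 17

17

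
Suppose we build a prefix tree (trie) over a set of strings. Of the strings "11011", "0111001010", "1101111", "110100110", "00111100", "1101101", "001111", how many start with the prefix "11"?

4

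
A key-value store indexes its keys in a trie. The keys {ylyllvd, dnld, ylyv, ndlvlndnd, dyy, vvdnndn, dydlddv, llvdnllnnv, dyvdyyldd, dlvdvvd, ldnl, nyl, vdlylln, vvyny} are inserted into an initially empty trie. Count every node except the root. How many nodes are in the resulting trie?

Count nodes per top-level branch (shared prefixes stored once):
  'd'-branch (dlvdvvd, dnld, dydlddv, dyvdyyldd, dyy): 24 nodes
  'l'-branch (ldnl, llvdnllnnv): 13 nodes
  'n'-branch (ndlvlndnd, nyl): 11 nodes
  'v'-branch (vdlylln, vvdnndn, vvyny): 16 nodes
  'y'-branch (ylyllvd, ylyv): 8 nodes
Sum: 72

72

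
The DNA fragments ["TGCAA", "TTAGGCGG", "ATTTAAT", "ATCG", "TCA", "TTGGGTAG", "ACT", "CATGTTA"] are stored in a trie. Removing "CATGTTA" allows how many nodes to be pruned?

A node on "CATGTTA"'s path can go only if nothing else ends at it or branches off below it.
No other word shares any prefix with "CATGTTA", so all 7 of its nodes go.
Nodes removed: 7

7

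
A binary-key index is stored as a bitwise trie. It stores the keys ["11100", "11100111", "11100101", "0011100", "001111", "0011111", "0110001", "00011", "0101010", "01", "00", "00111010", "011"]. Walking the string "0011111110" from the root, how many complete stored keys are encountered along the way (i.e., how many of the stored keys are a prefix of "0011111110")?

3

Traverse "0011111110" character by character; count nodes along the way that are marked as word ends.
Prefixes of the query that are stored words: "00", "001111", "0011111"
Count: 3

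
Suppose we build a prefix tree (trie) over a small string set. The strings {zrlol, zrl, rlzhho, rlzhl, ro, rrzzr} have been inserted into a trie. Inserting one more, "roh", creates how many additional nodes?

"ro" is already a path in the trie; the remaining "h" must be added.
So 3 − 2 = 1 new nodes.

1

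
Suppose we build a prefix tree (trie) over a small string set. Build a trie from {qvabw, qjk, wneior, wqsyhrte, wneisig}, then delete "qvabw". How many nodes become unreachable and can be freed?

A node on "qvabw"'s path can go only if nothing else ends at it or branches off below it.
The suffix "vabw" (4 nodes) is used only by "qvabw"; the node for "q" still has the child "j", so pruning stops there.
Nodes removed: 4

4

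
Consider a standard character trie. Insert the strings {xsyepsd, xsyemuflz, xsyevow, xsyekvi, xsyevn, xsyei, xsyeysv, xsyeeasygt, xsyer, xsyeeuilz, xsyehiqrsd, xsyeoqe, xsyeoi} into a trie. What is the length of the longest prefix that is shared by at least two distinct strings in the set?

5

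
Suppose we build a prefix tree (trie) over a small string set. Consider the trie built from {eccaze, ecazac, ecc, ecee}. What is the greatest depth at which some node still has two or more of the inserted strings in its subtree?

3

Equivalently: take the maximum, over all pairs, of their longest common prefix length.
e.g. "ecc" and "eccaze" share the prefix "ecc" of length 3; no pair shares a longer one.
Longest shared-prefix length: 3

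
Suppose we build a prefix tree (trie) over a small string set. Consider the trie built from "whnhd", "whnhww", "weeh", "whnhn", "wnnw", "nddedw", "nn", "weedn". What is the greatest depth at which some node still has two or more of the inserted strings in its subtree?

4

Equivalently: take the maximum, over all pairs, of their longest common prefix length.
"whnhd" and "whnhn" agree on "whnh" (4 characters) before diverging; nothing deeper is shared.
Longest shared-prefix length: 4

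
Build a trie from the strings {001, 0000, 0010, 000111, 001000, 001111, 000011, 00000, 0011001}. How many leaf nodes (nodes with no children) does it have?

A leaf is a node with no children — equivalently, the end of a word that is not a proper prefix of any other stored word.
Those words: "00000", "000011", "000111", "001000", "0011001", "001111"
Leaf count: 6

6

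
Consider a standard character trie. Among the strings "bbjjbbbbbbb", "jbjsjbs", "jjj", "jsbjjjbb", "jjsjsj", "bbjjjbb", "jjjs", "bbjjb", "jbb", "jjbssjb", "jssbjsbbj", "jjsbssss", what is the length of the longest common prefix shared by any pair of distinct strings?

Equivalently: take the maximum, over all pairs, of their longest common prefix length.
"bbjjb" and "bbjjbbbbbbb" agree on "bbjjb" (5 characters) before diverging; nothing deeper is shared.
Longest shared-prefix length: 5

5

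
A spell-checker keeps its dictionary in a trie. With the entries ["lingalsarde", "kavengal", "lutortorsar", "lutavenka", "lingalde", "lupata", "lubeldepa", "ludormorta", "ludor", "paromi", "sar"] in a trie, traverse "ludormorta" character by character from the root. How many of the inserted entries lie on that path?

Traverse "ludormorta" character by character; count nodes along the way that are marked as word ends.
Prefixes of the query that are stored words: "ludor", "ludormorta"
Count: 2

2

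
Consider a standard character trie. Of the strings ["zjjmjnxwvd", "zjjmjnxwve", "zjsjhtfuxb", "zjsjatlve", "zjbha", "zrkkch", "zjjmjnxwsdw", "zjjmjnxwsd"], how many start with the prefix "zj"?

7

Walk to "zj"; the words in its subtree are exactly those with that prefix.
Words under "zj": zjbha, zjjmjnxwsd, zjjmjnxwsdw, zjjmjnxwvd, zjjmjnxwve, zjsjatlve, zjsjhtfuxb
Count: 7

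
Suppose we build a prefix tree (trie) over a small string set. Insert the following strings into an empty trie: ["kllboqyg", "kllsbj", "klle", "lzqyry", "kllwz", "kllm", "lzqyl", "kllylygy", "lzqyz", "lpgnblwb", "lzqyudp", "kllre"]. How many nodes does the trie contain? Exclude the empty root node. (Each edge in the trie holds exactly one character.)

Trace insertions, counting only characters that open a new branch:
  "kllboqyg" → 8 new (k, l, l, b, o, q, y, g)
  "kllsbj" → prefix "kll" already present; 3 new (s, b, j)
  "klle" → prefix "kll" already present; 1 new (e)
  "lzqyry" → 6 new (l, z, q, y, r, y)
  "kllwz" → prefix "kll" already present; 2 new (w, z)
  "kllm" → prefix "kll" already present; 1 new (m)
  "lzqyl" → prefix "lzqy" already present; 1 new (l)
  "kllylygy" → prefix "kll" already present; 5 new (y, l, y, g, y)
  "lzqyz" → prefix "lzqy" already present; 1 new (z)
  "lpgnblwb" → prefix "l" already present; 7 new (p, g, n, b, l, w, b)
  "lzqyudp" → prefix "lzqy" already present; 3 new (u, d, p)
  "kllre" → prefix "kll" already present; 2 new (r, e)
Total nodes = 8 + 3 + 1 + 6 + 2 + 1 + 1 + 5 + 1 + 7 + 3 + 2 = 40

40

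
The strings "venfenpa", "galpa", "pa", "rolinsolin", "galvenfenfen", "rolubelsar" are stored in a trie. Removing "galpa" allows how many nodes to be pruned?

2

Walk "galpa" from the leaf back toward the root, removing each node that no remaining word uses.
The suffix "pa" (2 nodes) is used only by "galpa"; the node for "gal" still has the child "v", so pruning stops there.
Nodes removed: 2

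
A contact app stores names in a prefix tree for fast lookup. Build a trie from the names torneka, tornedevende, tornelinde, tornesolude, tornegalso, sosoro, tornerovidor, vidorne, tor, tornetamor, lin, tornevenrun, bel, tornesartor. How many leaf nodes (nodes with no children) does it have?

13

A leaf is a node with no children — equivalently, the end of a word that is not a proper prefix of any other stored word.
Those words: "bel", "lin", "sosoro", "tornedevende", "tornegalso", "torneka", "tornelinde", "tornerovidor", "tornesartor", "tornesolude", "tornetamor", "tornevenrun", "vidorne"
Leaf count: 13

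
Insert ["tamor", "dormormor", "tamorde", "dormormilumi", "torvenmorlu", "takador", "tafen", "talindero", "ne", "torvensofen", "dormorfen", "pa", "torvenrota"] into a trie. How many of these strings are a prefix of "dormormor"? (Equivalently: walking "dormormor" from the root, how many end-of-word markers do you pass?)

Traverse "dormormor" character by character; count nodes along the way that are marked as word ends.
Prefixes of the query that are stored words: "dormormor"
Count: 1

1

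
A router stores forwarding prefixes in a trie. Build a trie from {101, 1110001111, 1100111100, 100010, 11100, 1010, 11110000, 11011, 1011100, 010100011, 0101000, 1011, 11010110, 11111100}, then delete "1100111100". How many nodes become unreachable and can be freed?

After clearing the end-marker at "1100111100", prune upward until reaching a node still needed by another word.
The suffix "0111100" (7 nodes) is used only by "1100111100"; the node for "110" still has the child "1", so pruning stops there.
Nodes removed: 7

7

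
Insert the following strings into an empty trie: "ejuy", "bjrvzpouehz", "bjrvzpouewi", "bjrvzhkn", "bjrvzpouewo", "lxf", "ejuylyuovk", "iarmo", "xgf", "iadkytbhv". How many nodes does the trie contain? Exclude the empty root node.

Count nodes per top-level branch (shared prefixes stored once):
  'b'-branch (bjrvzhkn, bjrvzpouehz, bjrvzpouewi, bjrvzpouewo): 17 nodes
  'e'-branch (ejuy, ejuylyuovk): 10 nodes
  'i'-branch (iadkytbhv, iarmo): 12 nodes
  'l'-branch (lxf): 3 nodes
  'x'-branch (xgf): 3 nodes
Sum: 45

45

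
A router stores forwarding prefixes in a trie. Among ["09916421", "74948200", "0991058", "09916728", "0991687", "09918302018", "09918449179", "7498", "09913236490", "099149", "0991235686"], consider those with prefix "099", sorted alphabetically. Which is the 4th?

Filter for "099…" and sort: "0991058", "0991235686", "09913236490", "099149", "09916421", "09916728", "0991687", "09918302018", "09918449179"
Position 4: 099149

099149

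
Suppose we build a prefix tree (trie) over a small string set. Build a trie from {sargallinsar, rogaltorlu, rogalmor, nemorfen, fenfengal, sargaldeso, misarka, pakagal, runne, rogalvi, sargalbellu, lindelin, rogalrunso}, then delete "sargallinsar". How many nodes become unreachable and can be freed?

A node on "sargallinsar"'s path can go only if nothing else ends at it or branches off below it.
The suffix "linsar" (6 nodes) is used only by "sargallinsar"; the node for "sargal" still has the child "d", so pruning stops there.
Nodes removed: 6

6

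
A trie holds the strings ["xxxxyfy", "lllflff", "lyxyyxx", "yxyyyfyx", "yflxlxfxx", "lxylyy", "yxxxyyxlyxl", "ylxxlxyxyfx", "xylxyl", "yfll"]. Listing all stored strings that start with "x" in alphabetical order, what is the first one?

Filter for "x…" and sort: "xxxxyfy", "xylxyl"
The 1st is xxxxyfy.

xxxxyfy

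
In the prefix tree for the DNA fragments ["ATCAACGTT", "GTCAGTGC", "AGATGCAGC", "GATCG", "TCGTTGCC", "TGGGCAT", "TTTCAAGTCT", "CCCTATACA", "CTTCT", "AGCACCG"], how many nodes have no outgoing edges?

10

A leaf is a node with no children — equivalently, the end of a word that is not a proper prefix of any other stored word.
Those words: "AGATGCAGC", "AGCACCG", "ATCAACGTT", "CCCTATACA", "CTTCT", "GATCG", "GTCAGTGC", "TCGTTGCC", "TGGGCAT", "TTTCAAGTCT"
Leaf count: 10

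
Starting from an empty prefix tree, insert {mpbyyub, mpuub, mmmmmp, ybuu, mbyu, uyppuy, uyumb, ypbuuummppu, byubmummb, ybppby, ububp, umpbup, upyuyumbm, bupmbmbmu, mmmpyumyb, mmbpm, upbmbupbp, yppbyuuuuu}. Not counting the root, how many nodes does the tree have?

Insert word by word; a character creates a node only if that edge doesn't already exist:
  "mpbyyub" → 7 new (m, p, b, y, y, u, b)
  "mpuub" → prefix "mp" already present; 3 new (u, u, b)
  "mmmmmp" → prefix "m" already present; 5 new (m, m, m, m, p)
  "ybuu" → 4 new (y, b, u, u)
  "mbyu" → prefix "m" already present; 3 new (b, y, u)
  "uyppuy" → 6 new (u, y, p, p, u, y)
  "uyumb" → prefix "uy" already present; 3 new (u, m, b)
  "ypbuuummppu" → prefix "y" already present; 10 new (p, b, u, u, u, m, m, p, p, u)
  "byubmummb" → 9 new (b, y, u, b, m, u, m, m, b)
  "ybppby" → prefix "yb" already present; 4 new (p, p, b, y)
  "ububp" → prefix "u" already present; 4 new (b, u, b, p)
  "umpbup" → prefix "u" already present; 5 new (m, p, b, u, p)
  "upyuyumbm" → prefix "u" already present; 8 new (p, y, u, y, u, m, b, m)
  "bupmbmbmu" → prefix "b" already present; 8 new (u, p, m, b, m, b, m, u)
  "mmmpyumyb" → prefix "mmm" already present; 6 new (p, y, u, m, y, b)
  "mmbpm" → prefix "mm" already present; 3 new (b, p, m)
  "upbmbupbp" → prefix "up" already present; 7 new (b, m, b, u, p, b, p)
  "yppbyuuuuu" → prefix "yp" already present; 8 new (p, b, y, u, u, u, u, u)
Total nodes = 7 + 3 + 5 + 4 + 3 + 6 + 3 + 10 + 9 + 4 + 4 + 5 + 8 + 8 + 6 + 3 + 7 + 8 = 103

103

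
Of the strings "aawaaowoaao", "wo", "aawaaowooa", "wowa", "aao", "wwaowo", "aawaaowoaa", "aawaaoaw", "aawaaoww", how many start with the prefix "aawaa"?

Filter for entries beginning with "aawaa":
Words under "aawaa": aawaaoaw, aawaaowoaa, aawaaowoaao, aawaaowooa, aawaaoww
Count: 5

5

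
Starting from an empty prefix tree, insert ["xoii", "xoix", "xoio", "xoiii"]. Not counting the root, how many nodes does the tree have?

7

Count nodes per top-level branch (shared prefixes stored once):
  'x'-branch (xoii, xoiii, xoio, xoix): 7 nodes
Sum: 7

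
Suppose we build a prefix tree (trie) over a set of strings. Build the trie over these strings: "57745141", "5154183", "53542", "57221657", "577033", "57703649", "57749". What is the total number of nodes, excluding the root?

31

Trace insertions, counting only characters that open a new branch:
  "57745141" → 8 new (5, 7, 7, 4, 5, 1, 4, 1)
  "5154183" → prefix "5" already present; 6 new (1, 5, 4, 1, 8, 3)
  "53542" → prefix "5" already present; 4 new (3, 5, 4, 2)
  "57221657" → prefix "57" already present; 6 new (2, 2, 1, 6, 5, 7)
  "577033" → prefix "577" already present; 3 new (0, 3, 3)
  "57703649" → prefix "57703" already present; 3 new (6, 4, 9)
  "57749" → prefix "5774" already present; 1 new (9)
Total nodes = 8 + 6 + 4 + 6 + 3 + 3 + 1 = 31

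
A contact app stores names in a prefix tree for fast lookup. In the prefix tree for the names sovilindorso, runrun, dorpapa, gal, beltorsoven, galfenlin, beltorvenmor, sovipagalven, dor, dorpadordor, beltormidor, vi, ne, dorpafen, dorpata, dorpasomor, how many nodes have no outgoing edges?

A leaf is a node with no children — equivalently, the end of a word that is not a proper prefix of any other stored word.
Those words: "beltormidor", "beltorsoven", "beltorvenmor", "dorpadordor", "dorpafen", "dorpapa", "dorpasomor", "dorpata", "galfenlin", "ne", "runrun", "sovilindorso", "sovipagalven", "vi"
Leaf count: 14

14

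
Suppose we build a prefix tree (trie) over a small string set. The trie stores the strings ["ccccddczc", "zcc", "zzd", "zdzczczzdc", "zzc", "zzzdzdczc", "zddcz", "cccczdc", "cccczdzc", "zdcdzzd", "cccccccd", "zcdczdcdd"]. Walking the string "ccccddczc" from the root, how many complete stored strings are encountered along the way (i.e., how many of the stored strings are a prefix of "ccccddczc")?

Traverse "ccccddczc" character by character; count nodes along the way that are marked as word ends.
Prefixes of the query that are stored words: "ccccddczc"
Count: 1

1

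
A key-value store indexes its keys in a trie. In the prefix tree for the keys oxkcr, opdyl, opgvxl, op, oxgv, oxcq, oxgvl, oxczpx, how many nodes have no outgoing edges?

6

Leaves are exactly the stored words that no other stored word extends.
Those words: "opdyl", "opgvxl", "oxcq", "oxczpx", "oxgvl", "oxkcr"
Leaf count: 6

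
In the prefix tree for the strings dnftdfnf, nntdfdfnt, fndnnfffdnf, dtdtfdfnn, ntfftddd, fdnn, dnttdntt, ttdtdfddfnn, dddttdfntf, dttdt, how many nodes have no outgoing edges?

10

Leaves are exactly the stored words that no other stored word extends.
Those words: "dddttdfntf", "dnftdfnf", "dnttdntt", "dtdtfdfnn", "dttdt", "fdnn", "fndnnfffdnf", "nntdfdfnt", "ntfftddd", "ttdtdfddfnn"
Leaf count: 10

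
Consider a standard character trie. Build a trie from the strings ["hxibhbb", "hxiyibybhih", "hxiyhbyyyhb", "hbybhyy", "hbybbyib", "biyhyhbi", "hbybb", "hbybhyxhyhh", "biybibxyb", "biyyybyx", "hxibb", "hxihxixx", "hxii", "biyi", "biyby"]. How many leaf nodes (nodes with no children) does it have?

14

Leaves are exactly the stored words that no other stored word extends.
Those words: "biybibxyb", "biyby", "biyhyhbi", "biyi", "biyyybyx", "hbybbyib", "hbybhyxhyhh", "hbybhyy", "hxibb", "hxibhbb", "hxihxixx", "hxii", "hxiyhbyyyhb", "hxiyibybhih"
Leaf count: 14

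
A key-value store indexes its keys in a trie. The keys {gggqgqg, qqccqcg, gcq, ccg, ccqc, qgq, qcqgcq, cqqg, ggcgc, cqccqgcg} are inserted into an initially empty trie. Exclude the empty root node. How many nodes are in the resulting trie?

40

Count nodes per top-level branch (shared prefixes stored once):
  'c'-branch (ccg, ccqc, cqccqgcg, cqqg): 14 nodes
  'g'-branch (gcq, ggcgc, gggqgqg): 12 nodes
  'q'-branch (qcqgcq, qgq, qqccqcg): 14 nodes
Sum: 40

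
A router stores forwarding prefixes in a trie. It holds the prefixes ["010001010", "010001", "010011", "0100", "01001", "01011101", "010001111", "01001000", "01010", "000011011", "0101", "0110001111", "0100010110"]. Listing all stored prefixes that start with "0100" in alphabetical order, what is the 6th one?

01001

Filter for "0100…" and sort: "0100", "010001", "010001010", "0100010110", "010001111", "01001", "01001000", "010011"
The 6th is 01001.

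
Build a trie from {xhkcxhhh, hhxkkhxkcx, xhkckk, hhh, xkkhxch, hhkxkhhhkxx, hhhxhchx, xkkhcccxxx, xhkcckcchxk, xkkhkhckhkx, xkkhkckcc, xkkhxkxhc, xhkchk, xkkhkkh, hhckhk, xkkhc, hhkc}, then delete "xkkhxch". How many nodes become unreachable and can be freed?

Walk "xkkhxch" from the leaf back toward the root, removing each node that no remaining word uses.
The suffix "ch" (2 nodes) is used only by "xkkhxch"; the node for "xkkhx" still has the child "k", so pruning stops there.
Nodes removed: 2

2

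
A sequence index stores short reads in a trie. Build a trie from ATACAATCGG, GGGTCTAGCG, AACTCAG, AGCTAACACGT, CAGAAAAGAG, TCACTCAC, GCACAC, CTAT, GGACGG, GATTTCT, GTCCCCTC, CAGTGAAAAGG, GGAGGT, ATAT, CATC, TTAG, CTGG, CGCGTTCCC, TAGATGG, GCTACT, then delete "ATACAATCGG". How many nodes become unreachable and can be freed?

7

A node on "ATACAATCGG"'s path can go only if nothing else ends at it or branches off below it.
The suffix "CAATCGG" (7 nodes) is used only by "ATACAATCGG"; the node for "ATA" still has the child "T", so pruning stops there.
Nodes removed: 7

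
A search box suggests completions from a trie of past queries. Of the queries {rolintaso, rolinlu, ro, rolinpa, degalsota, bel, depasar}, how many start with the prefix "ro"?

4

Traverse to the node for "ro", then collect every word in that subtree.
Matches: "ro", "rolinlu", "rolinpa", "rolintaso"
Count: 4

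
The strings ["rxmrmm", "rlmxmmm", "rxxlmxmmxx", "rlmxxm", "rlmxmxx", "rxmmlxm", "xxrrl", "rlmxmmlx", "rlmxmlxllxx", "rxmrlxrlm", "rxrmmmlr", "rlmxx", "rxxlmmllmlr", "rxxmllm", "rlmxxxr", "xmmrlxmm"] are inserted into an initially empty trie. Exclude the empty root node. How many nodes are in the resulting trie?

71

Trace insertions, counting only characters that open a new branch:
  "rxmrmm" → 6 new (r, x, m, r, m, m)
  "rlmxmmm" → prefix "r" already present; 6 new (l, m, x, m, m, m)
  "rxxlmxmmxx" → prefix "rx" already present; 8 new (x, l, m, x, m, m, x, x)
  "rlmxxm" → prefix "rlmx" already present; 2 new (x, m)
  "rlmxmxx" → prefix "rlmxm" already present; 2 new (x, x)
  "rxmmlxm" → prefix "rxm" already present; 4 new (m, l, x, m)
  "xxrrl" → 5 new (x, x, r, r, l)
  "rlmxmmlx" → prefix "rlmxmm" already present; 2 new (l, x)
  "rlmxmlxllxx" → prefix "rlmxm" already present; 6 new (l, x, l, l, x, x)
  "rxmrlxrlm" → prefix "rxmr" already present; 5 new (l, x, r, l, m)
  "rxrmmmlr" → prefix "rx" already present; 6 new (r, m, m, m, l, r)
  "rlmxx" → prefix "rlmxx" already present; 0 new (none)
  "rxxlmmllmlr" → prefix "rxxlm" already present; 6 new (m, l, l, m, l, r)
  "rxxmllm" → prefix "rxx" already present; 4 new (m, l, l, m)
  "rlmxxxr" → prefix "rlmxx" already present; 2 new (x, r)
  "xmmrlxmm" → prefix "x" already present; 7 new (m, m, r, l, x, m, m)
Total nodes = 6 + 6 + 8 + 2 + 2 + 4 + 5 + 2 + 6 + 5 + 6 + 0 + 6 + 4 + 2 + 7 = 71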